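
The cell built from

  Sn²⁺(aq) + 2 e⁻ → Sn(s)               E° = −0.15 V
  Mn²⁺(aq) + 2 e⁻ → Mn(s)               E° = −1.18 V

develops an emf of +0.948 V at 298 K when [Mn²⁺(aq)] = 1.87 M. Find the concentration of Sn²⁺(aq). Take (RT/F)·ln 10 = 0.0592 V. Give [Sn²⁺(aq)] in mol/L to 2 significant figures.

Sn²⁺/Sn is the cathode (higher E°); E°cell = −0.15 − (−1.18) = +1.03 V with n = 2.
From the Nernst equation, log Q = n(E° − E)/0.0592 = 2·(+1.03 − (+0.948))/0.0592 = 2.770.
Balancing electrons gives Sn²⁺(aq) + Mn(s) → Sn(s) + Mn²⁺(aq); thus Q = [Mn²⁺(aq)] / [Sn²⁺(aq)].
Solving for the unknown gives log [Sn²⁺(aq)] = −2.498, so [Sn²⁺(aq)] ≈ 0.0032 M.

0.0032 M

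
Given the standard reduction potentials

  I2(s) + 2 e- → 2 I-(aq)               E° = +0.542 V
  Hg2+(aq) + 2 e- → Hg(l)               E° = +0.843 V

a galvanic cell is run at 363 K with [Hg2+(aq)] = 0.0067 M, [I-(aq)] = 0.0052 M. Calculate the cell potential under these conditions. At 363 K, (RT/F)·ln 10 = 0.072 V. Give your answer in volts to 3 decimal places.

+0.058 V

The Hg²⁺/Hg couple has the more positive E°, so it is the cathode; I₂/I⁻ is the anode.
The standard potential is +0.843 − (+0.542) = +0.301 V and the balanced reaction transfers n = 2 electrons.
The balanced reaction is Hg2+(aq) + 2 I-(aq) → Hg(l) + I2(s), so Q = 1 / ([Hg2+(aq)]·[I-(aq)]^2) = 5.52×10^6 and log Q = 6.742.
By the Nernst equation, E = +0.301 − (0.072/2)·(6.742) = +0.058 V.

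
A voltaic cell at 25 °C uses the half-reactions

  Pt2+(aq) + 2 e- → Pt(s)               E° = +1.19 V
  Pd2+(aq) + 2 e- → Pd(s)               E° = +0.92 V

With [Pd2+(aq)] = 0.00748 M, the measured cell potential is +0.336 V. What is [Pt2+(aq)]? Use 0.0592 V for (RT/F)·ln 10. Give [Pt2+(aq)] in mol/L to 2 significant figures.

1.3 M

With Pt²⁺/Pt at the cathode and Pd²⁺/Pd at the anode, E°cell = +1.19 − (+0.92) = +0.27 V (n = 2).
Since E = E° − (0.0592/n)·log Q, log Q = n(E° − E)/0.0592 = −2.230.
The balanced reaction is Pt2+(aq) + Pd(s) → Pt(s) + Pd2+(aq), so Q = [Pd2+(aq)] / [Pt2+(aq)].
Solving for the unknown gives log [Pt2+(aq)] = 0.104, so [Pt2+(aq)] ≈ 1.3 M.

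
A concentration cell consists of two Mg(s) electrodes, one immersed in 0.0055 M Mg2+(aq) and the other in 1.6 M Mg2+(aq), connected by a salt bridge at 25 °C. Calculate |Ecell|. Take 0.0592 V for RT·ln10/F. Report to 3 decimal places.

For a concentration cell E°cell = 0, since both electrodes use the same couple.
The compartment with the higher Mg2+(aq) concentration (1.6 M) acts as the cathode; ions are reduced there and produced at the dilute (0.0055 M) anode.
With n = 2, Ecell = −(0.0592/2)·log([dilute]/[conc]) = −(0.0592/2)·log(0.0055/1.6) = +0.073 V.

0.073 V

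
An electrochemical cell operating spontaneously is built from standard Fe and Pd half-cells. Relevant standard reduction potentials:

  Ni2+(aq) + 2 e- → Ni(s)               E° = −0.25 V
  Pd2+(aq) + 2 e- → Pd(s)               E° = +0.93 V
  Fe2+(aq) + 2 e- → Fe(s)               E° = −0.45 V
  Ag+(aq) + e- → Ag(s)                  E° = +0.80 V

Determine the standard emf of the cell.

The Pd²⁺/Pd couple has the higher E°, so Pd ion is reduced (cathode) and Fe is oxidized (anode).
E°cell = E°(cathode) − E°(anode) = +0.93 − (−0.45) = +1.38 V.

+1.38 V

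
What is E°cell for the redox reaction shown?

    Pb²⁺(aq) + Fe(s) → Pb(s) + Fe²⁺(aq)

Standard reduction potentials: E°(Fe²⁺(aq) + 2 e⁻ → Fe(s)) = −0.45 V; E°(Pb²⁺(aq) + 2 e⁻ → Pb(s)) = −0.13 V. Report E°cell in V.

In the reaction as written, Pb²⁺(aq) is reduced (cathode) and Fe²⁺(aq) is produced by oxidation at the anode.
E°cell = E°(cathode) − E°(anode) = −0.13 − (−0.45) = +0.32 V.
The positive value indicates the reaction is spontaneous as written.

+0.32 V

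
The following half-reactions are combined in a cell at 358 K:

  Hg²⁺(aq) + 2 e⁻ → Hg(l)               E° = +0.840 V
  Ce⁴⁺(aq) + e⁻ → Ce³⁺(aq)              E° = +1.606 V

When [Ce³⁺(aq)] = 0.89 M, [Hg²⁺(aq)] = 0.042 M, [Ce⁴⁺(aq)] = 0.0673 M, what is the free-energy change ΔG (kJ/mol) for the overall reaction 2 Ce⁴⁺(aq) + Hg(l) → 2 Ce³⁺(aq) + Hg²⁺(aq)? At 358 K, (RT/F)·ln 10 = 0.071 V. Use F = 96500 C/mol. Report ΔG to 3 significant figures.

−142 kJ/mol

The standard cell potential is +1.606 − (+0.840) = +0.766 V, with n = 2 electrons in the balanced equation.
Here Q = ([Ce³⁺(aq)]^2·[Hg²⁺(aq)]) / [Ce⁴⁺(aq)]^2 = 7.35 (log Q = 0.866), giving E = +0.766 − (0.071/2)·(0.866) = +0.7353 V.
ΔG = −nFE = −(2)(96500)(+0.7353) J/mol = −142 kJ/mol.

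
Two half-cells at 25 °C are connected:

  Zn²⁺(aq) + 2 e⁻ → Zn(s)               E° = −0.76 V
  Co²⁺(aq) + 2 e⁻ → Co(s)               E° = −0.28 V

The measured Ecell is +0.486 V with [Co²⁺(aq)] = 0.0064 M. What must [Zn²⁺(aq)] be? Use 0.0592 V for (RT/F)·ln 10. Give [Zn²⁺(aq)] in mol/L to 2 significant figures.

The Co²⁺/Co couple has the larger reduction potential, so it is the cathode: E°cell = −0.28 − (−0.76) = +0.48 V and n = 2.
Rearranging E = E° − (0.0592/n)·log Q gives log Q = 2(+0.48 − (+0.486))/0.0592 = −0.203.
The balanced reaction is Co²⁺(aq) + Zn(s) → Co(s) + Zn²⁺(aq), so Q = [Zn²⁺(aq)] / [Co²⁺(aq)].
Isolating [Zn²⁺(aq)] in Q = 10^{−0.203} yields log [Zn²⁺(aq)] = −2.397, i.e. 0.0040 M.

0.0040 M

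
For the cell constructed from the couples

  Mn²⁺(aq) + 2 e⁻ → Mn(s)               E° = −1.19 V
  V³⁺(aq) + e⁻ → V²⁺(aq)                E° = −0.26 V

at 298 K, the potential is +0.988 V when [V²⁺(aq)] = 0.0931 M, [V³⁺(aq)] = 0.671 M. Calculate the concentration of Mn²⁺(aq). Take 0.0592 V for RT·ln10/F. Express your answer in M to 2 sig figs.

With V³⁺/V²⁺ at the cathode and Mn²⁺/Mn at the anode, E°cell = −0.26 − (−1.19) = +0.93 V (n = 2).
Rearranging E = E° − (0.0592/n)·log Q gives log Q = 2(+0.93 − (+0.988))/0.0592 = −1.959.
For 2 V³⁺(aq) + Mn(s) → 2 V²⁺(aq) + Mn²⁺(aq), the reaction quotient is Q = ([V²⁺(aq)]^2·[Mn²⁺(aq)]) / [V³⁺(aq)]^2.
Substituting the known concentrations and solving, log [Mn²⁺(aq)] = −0.243 and [Mn²⁺(aq)] = 0.57 M.

0.57 M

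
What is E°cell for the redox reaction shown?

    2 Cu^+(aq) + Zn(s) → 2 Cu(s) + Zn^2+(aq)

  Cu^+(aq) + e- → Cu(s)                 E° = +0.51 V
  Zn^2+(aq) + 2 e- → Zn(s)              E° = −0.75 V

+1.26 V

In the reaction as written, Cu^+(aq) is reduced (cathode) and Zn^2+(aq) is produced by oxidation at the anode.
E°cell = E°(cathode) − E°(anode) = +0.51 − (−0.75) = +1.26 V.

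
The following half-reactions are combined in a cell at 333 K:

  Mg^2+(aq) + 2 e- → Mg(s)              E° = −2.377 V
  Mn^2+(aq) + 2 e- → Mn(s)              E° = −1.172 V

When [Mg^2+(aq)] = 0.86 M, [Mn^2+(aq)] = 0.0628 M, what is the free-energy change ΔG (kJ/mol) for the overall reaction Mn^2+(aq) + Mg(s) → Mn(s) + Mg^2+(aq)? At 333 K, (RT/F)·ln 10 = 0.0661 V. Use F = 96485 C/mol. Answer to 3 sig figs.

With Mn²⁺/Mn reduced at the cathode, E°cell = −1.172 − (−2.377) = +1.205 V and n = 2.
Q = [Mg^2+(aq)] / [Mn^2+(aq)] = 13.7, so log Q = 1.137 and E = +1.205 − (0.0661/2)(1.137) = +1.1674 V.
ΔG = −nFE = −(2)(96485)(+1.1674) J/mol = −225 kJ/mol.

−225 kJ/mol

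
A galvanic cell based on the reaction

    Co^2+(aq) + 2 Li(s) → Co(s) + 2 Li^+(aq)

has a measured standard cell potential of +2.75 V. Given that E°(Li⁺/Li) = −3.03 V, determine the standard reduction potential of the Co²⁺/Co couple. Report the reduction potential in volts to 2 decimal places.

−0.28 V

In the reaction as written the Co²⁺/Co couple is reduced (cathode) and Li⁺/Li is oxidized (anode), so E°cell = E°(Co²⁺/Co) − E°(Li⁺/Li).
E°(Co²⁺/Co) = E°cell + E°(anode) = +2.75 + (−3.03) = −0.28 V.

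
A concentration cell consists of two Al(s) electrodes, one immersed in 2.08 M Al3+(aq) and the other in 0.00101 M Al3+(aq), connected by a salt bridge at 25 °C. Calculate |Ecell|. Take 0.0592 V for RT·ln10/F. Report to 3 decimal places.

0.065 V

For a concentration cell E°cell = 0, since both electrodes use the same couple.
The compartment with the higher Al3+(aq) concentration (2.08 M) acts as the cathode; ions are reduced there and produced at the dilute (0.00101 M) anode.
With n = 3, Ecell = −(0.0592/3)·log([dilute]/[conc]) = −(0.0592/3)·log(0.00101/2.08) = +0.065 V.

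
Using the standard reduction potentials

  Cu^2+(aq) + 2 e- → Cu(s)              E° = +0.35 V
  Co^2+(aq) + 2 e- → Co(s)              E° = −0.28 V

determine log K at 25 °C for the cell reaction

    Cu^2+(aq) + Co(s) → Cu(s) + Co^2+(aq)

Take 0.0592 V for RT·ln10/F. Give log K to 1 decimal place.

log K = 21.3

The Cu²⁺/Cu couple is reduced (cathode); E°cell = +0.35 − (−0.28) = +0.63 V with n = 2.
At equilibrium E = 0, so log K = nE°cell / 0.0592 = (2)(+0.63) / 0.0592 = 21.3.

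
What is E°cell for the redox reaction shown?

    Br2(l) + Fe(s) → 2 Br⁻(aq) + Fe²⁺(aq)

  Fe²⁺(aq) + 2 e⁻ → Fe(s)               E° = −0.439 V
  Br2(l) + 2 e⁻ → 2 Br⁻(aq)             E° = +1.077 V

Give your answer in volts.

In the reaction as written, Br2(l) is reduced (cathode) and Fe²⁺(aq) is produced by oxidation at the anode.
E°cell = E°(cathode) − E°(anode) = +1.077 − (−0.439) = +1.516 V.

+1.516 V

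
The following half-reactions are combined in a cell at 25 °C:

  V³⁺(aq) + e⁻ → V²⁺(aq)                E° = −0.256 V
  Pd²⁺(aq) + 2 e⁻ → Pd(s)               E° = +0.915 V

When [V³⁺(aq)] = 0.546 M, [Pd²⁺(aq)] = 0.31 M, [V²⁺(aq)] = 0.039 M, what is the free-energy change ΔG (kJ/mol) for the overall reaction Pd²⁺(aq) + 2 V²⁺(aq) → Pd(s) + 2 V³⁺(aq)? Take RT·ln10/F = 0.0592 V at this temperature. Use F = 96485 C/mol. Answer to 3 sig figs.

With Pd²⁺/Pd reduced at the cathode, E°cell = +0.915 − (−0.256) = +1.171 V and n = 2.
Q = [V³⁺(aq)]^2 / ([Pd²⁺(aq)]·[V²⁺(aq)]^2) = 632, so log Q = 2.801 and E = +1.171 − (0.0592/2)(2.801) = +1.0881 V.
ΔG = −nFE = −(2)(96485)(+1.0881) J/mol = −210 kJ/mol.

−210 kJ/mol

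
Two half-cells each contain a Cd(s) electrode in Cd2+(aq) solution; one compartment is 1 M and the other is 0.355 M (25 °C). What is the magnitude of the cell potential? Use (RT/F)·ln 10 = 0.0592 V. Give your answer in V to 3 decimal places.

0.013 V

For a concentration cell E°cell = 0, since both electrodes use the same couple.
The compartment with the higher Cd2+(aq) concentration (1 M) acts as the cathode; ions are reduced there and produced at the dilute (0.355 M) anode.
With n = 2, Ecell = −(0.0592/2)·log([dilute]/[conc]) = −(0.0592/2)·log(0.355/1) = +0.013 V.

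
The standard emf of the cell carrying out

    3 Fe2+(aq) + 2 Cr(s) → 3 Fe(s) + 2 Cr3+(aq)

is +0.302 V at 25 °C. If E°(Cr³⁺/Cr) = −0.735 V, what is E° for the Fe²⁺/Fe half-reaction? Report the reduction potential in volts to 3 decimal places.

−0.433 V

In the reaction as written the Fe²⁺/Fe couple is reduced (cathode) and Cr³⁺/Cr is oxidized (anode), so E°cell = E°(Fe²⁺/Fe) − E°(Cr³⁺/Cr).
E°(Fe²⁺/Fe) = E°cell + E°(anode) = +0.302 + (−0.735) = −0.433 V.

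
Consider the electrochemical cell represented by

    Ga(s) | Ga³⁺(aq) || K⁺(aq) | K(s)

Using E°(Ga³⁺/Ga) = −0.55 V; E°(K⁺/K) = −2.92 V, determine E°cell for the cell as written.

By convention the left-hand electrode in cell notation is the anode (oxidation) and the right-hand electrode is the cathode (reduction).
E°cell = E°(right) − E°(left) = −2.92 − (−0.55) = −2.37 V.
The negative sign shows that, as written, the cell would require an external voltage to drive the reaction.

−2.37 V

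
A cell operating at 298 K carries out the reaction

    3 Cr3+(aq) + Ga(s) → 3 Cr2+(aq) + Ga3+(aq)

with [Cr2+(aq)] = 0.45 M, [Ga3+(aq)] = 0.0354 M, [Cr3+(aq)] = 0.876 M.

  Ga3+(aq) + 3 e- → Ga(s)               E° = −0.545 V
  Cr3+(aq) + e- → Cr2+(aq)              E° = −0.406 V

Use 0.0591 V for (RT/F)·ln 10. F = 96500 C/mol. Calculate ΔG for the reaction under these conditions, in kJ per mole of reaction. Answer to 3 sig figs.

With Cr³⁺/Cr²⁺ reduced at the cathode, E°cell = −0.406 − (−0.545) = +0.139 V and n = 3.
The reaction quotient is ([Cr2+(aq)]^3·[Ga3+(aq)]) / [Cr3+(aq)]^3 = 0.0048; by Nernst, E = +0.139 − (0.0591/3)(−2.319) = +0.1847 V.
ΔG = −nFE = −(3)(96500)(+0.1847) J/mol = −53.5 kJ/mol.

−53.5 kJ/mol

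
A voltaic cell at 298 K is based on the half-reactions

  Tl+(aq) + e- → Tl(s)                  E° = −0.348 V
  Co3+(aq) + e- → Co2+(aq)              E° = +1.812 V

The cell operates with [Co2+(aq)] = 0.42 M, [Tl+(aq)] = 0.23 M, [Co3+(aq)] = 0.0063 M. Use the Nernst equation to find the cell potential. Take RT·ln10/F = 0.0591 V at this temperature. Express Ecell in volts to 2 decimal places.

The Co³⁺/Co²⁺ couple has the more positive E°, so it is the cathode; Tl⁺/Tl is the anode.
The standard potential is +1.812 − (−0.348) = +2.160 V and the balanced reaction transfers n = 1 electron.
Balancing gives Co3+(aq) + Tl(s) → Co2+(aq) + Tl+(aq); hence Q = ([Co2+(aq)]·[Tl+(aq)]) / [Co3+(aq)] = 15.3 (log Q = 1.186).
By the Nernst equation, E = +2.160 − (0.0591/1)·(1.186) = +2.09 V.

+2.09 V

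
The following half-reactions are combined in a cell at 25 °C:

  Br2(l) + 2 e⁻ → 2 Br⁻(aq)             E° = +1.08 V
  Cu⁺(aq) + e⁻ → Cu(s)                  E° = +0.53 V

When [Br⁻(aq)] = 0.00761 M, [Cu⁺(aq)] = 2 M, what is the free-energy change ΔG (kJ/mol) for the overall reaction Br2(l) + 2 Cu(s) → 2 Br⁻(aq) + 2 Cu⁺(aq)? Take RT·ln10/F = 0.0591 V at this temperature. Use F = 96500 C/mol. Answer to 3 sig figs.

−127 kJ/mol

With Br₂/Br⁻ reduced at the cathode, E°cell = +1.08 − (+0.53) = +0.55 V and n = 2.
Here Q = [Br⁻(aq)]^2·[Cu⁺(aq)]^2 = 0.000232 (log Q = −3.635), giving E = +0.55 − (0.0591/2)·(−3.635) = +0.6574 V.
ΔG = −nFE = −(2)(96500)(+0.6574) J/mol = −127 kJ/mol.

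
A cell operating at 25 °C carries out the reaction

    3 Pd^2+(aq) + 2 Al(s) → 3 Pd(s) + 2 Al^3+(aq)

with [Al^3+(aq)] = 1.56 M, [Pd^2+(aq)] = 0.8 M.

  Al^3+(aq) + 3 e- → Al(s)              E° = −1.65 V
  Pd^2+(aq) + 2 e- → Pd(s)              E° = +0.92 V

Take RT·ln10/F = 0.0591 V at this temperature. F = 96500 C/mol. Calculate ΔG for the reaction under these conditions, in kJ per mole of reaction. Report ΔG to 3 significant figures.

The standard cell potential is +0.92 − (−1.65) = +2.57 V, with n = 6 electrons in the balanced equation.
The reaction quotient is [Al^3+(aq)]^2 / [Pd^2+(aq)]^3 = 4.75; by Nernst, E = +2.57 − (0.0591/6)(0.677) = +2.5633 V.
Then ΔG = −nFE = −6 × 96500 × +2.5633 J/mol = −1480 kJ/mol.

−1480 kJ/mol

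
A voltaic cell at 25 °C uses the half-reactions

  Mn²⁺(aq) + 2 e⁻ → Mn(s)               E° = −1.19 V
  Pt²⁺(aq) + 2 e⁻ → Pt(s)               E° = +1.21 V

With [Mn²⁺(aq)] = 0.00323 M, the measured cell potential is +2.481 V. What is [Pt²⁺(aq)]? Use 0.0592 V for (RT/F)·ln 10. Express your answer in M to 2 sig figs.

With Pt²⁺/Pt at the cathode and Mn²⁺/Mn at the anode, E°cell = +1.21 − (−1.19) = +2.40 V (n = 2).
Rearranging E = E° − (0.0592/n)·log Q gives log Q = 2(+2.40 − (+2.481))/0.0592 = −2.736.
The balanced reaction is Pt²⁺(aq) + Mn(s) → Pt(s) + Mn²⁺(aq), so Q = [Mn²⁺(aq)] / [Pt²⁺(aq)].
Isolating [Pt²⁺(aq)] in Q = 10^{−2.736} yields log [Pt²⁺(aq)] = 0.245, i.e. 1.8 M.

1.8 M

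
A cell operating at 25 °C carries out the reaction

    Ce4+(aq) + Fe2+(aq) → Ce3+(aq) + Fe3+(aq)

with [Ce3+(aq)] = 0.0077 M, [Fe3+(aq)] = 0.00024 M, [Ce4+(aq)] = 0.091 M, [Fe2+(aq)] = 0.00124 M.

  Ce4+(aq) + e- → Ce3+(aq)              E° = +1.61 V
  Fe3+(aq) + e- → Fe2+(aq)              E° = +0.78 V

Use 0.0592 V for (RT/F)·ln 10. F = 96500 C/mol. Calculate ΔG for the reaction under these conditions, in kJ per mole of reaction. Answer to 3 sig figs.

The standard cell potential is +1.61 − (+0.78) = +0.83 V, with n = 1 electron in the balanced equation.
The reaction quotient is ([Ce3+(aq)]·[Fe3+(aq)]) / ([Ce4+(aq)]·[Fe2+(aq)]) = 0.0164; by Nernst, E = +0.83 − (0.0592/1)(−1.786) = +0.9357 V.
Then ΔG = −nFE = −1 × 96500 × +0.9357 J/mol = −90.3 kJ/mol.

−90.3 kJ/mol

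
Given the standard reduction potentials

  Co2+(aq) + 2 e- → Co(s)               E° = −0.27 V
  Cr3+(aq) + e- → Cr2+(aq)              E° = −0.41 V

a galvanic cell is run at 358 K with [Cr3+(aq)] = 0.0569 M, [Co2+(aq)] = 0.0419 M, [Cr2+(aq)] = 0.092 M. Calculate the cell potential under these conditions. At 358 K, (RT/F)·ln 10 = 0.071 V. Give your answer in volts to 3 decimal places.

+0.106 V

Co²⁺/Co is reduced (cathode, E° = −0.27 V) and Cr³⁺/Cr²⁺ is oxidized (anode).
The standard potential is −0.27 − (−0.41) = +0.14 V and the balanced reaction transfers n = 2 electrons.
The balanced reaction is Co2+(aq) + 2 Cr2+(aq) → Co(s) + 2 Cr3+(aq), so Q = [Cr3+(aq)]^2 / ([Co2+(aq)]·[Cr2+(aq)]^2) = 9.13 and log Q = 0.960.
Applying E = E° − (RT ln10/nF)·log Q gives +0.14 − (0.071/2)(0.960) = +0.106 V.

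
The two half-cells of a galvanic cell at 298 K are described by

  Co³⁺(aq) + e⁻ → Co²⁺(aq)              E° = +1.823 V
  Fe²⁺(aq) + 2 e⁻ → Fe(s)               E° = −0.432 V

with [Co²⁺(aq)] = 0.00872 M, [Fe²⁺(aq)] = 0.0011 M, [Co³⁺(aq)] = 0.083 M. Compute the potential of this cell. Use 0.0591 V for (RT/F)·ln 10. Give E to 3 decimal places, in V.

Since E°(Co³⁺/Co²⁺) > E°(Fe²⁺/Fe), Co³⁺/Co²⁺ serves as the cathode.
E°cell = +1.823 − (−0.432) = +2.255 V, with n = 2 electrons transferred.
Balancing gives 2 Co³⁺(aq) + Fe(s) → 2 Co²⁺(aq) + Fe²⁺(aq); hence Q = ([Co²⁺(aq)]^2·[Fe²⁺(aq)]) / [Co³⁺(aq)]^2 = 1.21×10^−5 (log Q = −4.916).
Applying E = E° − (RT ln10/nF)·log Q gives +2.255 − (0.0591/2)(−4.916) = +2.400 V.

+2.400 V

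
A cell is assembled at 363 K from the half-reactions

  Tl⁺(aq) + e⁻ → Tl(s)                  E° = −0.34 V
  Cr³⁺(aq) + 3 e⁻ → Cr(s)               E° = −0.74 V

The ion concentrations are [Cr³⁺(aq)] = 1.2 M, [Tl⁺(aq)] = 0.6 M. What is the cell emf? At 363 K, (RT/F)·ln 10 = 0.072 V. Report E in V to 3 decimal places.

+0.382 V

Since E°(Tl⁺/Tl) > E°(Cr³⁺/Cr), Tl⁺/Tl serves as the cathode.
E°cell = −0.34 − (−0.74) = +0.40 V, with n = 3 electrons transferred.
The balanced reaction is 3 Tl⁺(aq) + Cr(s) → 3 Tl(s) + Cr³⁺(aq), so Q = [Cr³⁺(aq)] / [Tl⁺(aq)]^3 = 5.56 and log Q = 0.745.
Applying E = E° − (RT ln10/nF)·log Q gives +0.40 − (0.072/3)(0.745) = +0.382 V.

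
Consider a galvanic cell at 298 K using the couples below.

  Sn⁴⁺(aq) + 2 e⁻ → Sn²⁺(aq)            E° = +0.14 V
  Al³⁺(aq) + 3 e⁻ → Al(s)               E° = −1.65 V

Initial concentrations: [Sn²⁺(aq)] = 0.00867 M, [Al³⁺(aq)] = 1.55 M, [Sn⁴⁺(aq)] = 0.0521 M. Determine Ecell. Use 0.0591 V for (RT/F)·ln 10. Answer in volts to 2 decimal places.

+1.81 V

Since E°(Sn⁴⁺/Sn²⁺) > E°(Al³⁺/Al), Sn⁴⁺/Sn²⁺ serves as the cathode.
The standard potential is +0.14 − (−1.65) = +1.79 V and the balanced reaction transfers n = 6 electrons.
The balanced reaction is 3 Sn⁴⁺(aq) + 2 Al(s) → 3 Sn²⁺(aq) + 2 Al³⁺(aq), so Q = ([Sn²⁺(aq)]^3·[Al³⁺(aq)]^2) / [Sn⁴⁺(aq)]^3 = 0.0111 and log Q = −1.956.
E = E° − (0.0591/n)·log Q = +1.79 − (0.0591/6)(−1.956) = +1.81 V.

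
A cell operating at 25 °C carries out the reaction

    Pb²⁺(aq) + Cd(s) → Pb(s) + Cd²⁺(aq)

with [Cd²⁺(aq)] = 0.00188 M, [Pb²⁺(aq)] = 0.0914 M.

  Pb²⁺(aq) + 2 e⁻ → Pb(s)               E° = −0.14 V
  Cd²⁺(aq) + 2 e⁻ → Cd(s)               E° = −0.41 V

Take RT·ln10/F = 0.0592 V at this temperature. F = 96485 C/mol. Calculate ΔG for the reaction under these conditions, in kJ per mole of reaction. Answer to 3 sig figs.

E°cell = −0.14 − (−0.41) = +0.27 V; the balanced reaction transfers n = 2 electrons.
Q = [Cd²⁺(aq)] / [Pb²⁺(aq)] = 0.0206, so log Q = −1.687 and E = +0.27 − (0.0592/2)(−1.687) = +0.3199 V.
ΔG = −nFE = −(2)(96485)(+0.3199) J/mol = −61.7 kJ/mol.

−61.7 kJ/mol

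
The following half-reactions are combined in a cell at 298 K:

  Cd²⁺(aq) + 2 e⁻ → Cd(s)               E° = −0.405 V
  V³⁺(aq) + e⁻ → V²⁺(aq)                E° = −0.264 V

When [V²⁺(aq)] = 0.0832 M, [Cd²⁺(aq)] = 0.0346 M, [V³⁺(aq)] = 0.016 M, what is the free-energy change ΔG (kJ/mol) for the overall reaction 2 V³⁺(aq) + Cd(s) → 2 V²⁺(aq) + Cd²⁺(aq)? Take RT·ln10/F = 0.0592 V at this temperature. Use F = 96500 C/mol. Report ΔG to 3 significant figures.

−27.4 kJ/mol

The standard cell potential is −0.264 − (−0.405) = +0.141 V, with n = 2 electrons in the balanced equation.
Q = ([V²⁺(aq)]^2·[Cd²⁺(aq)]) / [V³⁺(aq)]^2 = 0.936, so log Q = −0.029 and E = +0.141 − (0.0592/2)(−0.029) = +0.1419 V.
ΔG = −nFE = −(2)(96500)(+0.1419) J/mol = −27.4 kJ/mol.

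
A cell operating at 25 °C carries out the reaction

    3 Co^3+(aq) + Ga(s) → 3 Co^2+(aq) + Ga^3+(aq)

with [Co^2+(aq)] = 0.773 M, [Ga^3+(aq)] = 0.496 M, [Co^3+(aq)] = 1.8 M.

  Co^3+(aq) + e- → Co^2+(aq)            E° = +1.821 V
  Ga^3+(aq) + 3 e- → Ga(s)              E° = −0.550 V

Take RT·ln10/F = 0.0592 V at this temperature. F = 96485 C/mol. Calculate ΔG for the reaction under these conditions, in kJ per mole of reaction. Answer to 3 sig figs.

−694 kJ/mol

With Co³⁺/Co²⁺ reduced at the cathode, E°cell = +1.821 − (−0.550) = +2.371 V and n = 3.
Q = ([Co^2+(aq)]^3·[Ga^3+(aq)]) / [Co^3+(aq)]^3 = 0.0393, so log Q = −1.406 and E = +2.371 − (0.0592/3)(−1.406) = +2.3987 V.
Then ΔG = −nFE = −3 × 96485 × +2.3987 J/mol = −694 kJ/mol.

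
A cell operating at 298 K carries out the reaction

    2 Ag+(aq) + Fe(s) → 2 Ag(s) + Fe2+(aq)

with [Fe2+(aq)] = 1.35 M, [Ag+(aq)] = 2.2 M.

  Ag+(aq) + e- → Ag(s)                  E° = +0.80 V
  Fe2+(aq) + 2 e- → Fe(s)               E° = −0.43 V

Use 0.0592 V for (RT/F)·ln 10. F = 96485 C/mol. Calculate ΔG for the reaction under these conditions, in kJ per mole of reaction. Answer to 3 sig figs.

E°cell = +0.80 − (−0.43) = +1.23 V; the balanced reaction transfers n = 2 electrons.
Q = [Fe2+(aq)] / [Ag+(aq)]^2 = 0.279, so log Q = −0.555 and E = +1.23 − (0.0592/2)(−0.555) = +1.2464 V.
ΔG = −nFE = −(2)(96485)(+1.2464) J/mol = −241 kJ/mol.

−241 kJ/mol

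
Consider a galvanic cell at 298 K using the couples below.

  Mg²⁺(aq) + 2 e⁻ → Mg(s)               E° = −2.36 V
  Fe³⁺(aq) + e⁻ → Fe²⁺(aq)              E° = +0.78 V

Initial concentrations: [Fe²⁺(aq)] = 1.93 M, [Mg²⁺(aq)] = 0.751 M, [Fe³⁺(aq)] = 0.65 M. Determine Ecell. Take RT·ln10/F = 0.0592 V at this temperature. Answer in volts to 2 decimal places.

+3.12 V

The Fe³⁺/Fe²⁺ couple has the more positive E°, so it is the cathode; Mg²⁺/Mg is the anode.
E°cell = +0.78 − (−2.36) = +3.14 V, with n = 2 electrons transferred.
For the overall reaction 2 Fe³⁺(aq) + Mg(s) → 2 Fe²⁺(aq) + Mg²⁺(aq), Q = ([Fe²⁺(aq)]^2·[Mg²⁺(aq)]) / [Fe³⁺(aq)]^2 = 6.62, giving log Q = 0.821.
Applying E = E° − (RT ln10/nF)·log Q gives +3.14 − (0.0592/2)(0.821) = +3.12 V.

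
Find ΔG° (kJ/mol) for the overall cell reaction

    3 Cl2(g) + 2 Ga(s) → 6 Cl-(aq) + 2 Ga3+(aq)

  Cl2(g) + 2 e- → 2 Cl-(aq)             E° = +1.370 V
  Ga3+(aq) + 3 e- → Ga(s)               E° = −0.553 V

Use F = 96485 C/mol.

−1113 kJ/mol

In the reaction as written Cl2(g) is reduced, so the Cl₂/Cl⁻ couple is the cathode and Ga³⁺/Ga is the anode.
E°cell = +1.370 − (−0.553) = +1.923 V; balancing electrons gives n = 6.
ΔG° = −nFE°cell = −(6)(96485)(+1.923) J/mol = −1113 kJ/mol.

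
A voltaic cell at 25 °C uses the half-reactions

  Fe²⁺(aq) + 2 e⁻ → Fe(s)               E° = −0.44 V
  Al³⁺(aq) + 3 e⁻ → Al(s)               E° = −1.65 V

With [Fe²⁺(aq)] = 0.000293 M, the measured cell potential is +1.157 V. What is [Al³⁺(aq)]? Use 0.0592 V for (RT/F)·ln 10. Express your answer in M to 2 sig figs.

The Fe²⁺/Fe couple has the larger reduction potential, so it is the cathode: E°cell = −0.44 − (−1.65) = +1.21 V and n = 6.
Rearranging E = E° − (0.0592/n)·log Q gives log Q = 6(+1.21 − (+1.157))/0.0592 = 5.372.
The balanced reaction is 3 Fe²⁺(aq) + 2 Al(s) → 3 Fe(s) + 2 Al³⁺(aq), so Q = [Al³⁺(aq)]^2 / [Fe²⁺(aq)]^3.
Isolating [Al³⁺(aq)] in Q = 10^{5.372} yields log [Al³⁺(aq)] = −2.614, i.e. 0.0024 M.

0.0024 M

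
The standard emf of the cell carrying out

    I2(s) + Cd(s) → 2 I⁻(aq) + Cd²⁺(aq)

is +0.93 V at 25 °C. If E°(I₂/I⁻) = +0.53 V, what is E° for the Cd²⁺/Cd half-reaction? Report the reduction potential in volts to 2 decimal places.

−0.40 V

In the reaction as written the I₂/I⁻ couple is reduced (cathode) and Cd²⁺/Cd is oxidized (anode), so E°cell = E°(I₂/I⁻) − E°(Cd²⁺/Cd).
E°(Cd²⁺/Cd) = E°(cathode) − E°cell = +0.53 − (+0.93) = −0.40 V.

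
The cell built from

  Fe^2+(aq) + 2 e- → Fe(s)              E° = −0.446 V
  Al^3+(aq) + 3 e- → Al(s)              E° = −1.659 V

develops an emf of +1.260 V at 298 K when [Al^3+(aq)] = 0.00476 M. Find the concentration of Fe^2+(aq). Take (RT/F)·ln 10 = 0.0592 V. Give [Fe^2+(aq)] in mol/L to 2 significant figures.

Fe²⁺/Fe is the cathode (higher E°); E°cell = −0.446 − (−1.659) = +1.213 V with n = 6.
From the Nernst equation, log Q = n(E° − E)/0.0592 = 6·(+1.213 − (+1.260))/0.0592 = −4.764.
Balancing electrons gives 3 Fe^2+(aq) + 2 Al(s) → 3 Fe(s) + 2 Al^3+(aq); thus Q = [Al^3+(aq)]^2 / [Fe^2+(aq)]^3.
Solving for the unknown gives log [Fe^2+(aq)] = 0.040, so [Fe^2+(aq)] ≈ 1.1 M.

1.1 M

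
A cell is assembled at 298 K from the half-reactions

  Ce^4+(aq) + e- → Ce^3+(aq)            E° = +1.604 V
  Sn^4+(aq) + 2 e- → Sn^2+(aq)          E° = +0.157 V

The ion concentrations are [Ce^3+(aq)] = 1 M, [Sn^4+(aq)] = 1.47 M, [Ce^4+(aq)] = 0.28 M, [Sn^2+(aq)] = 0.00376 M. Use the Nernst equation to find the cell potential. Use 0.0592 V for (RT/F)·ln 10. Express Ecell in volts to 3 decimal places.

+1.338 V

The Ce⁴⁺/Ce³⁺ couple has the more positive E°, so it is the cathode; Sn⁴⁺/Sn²⁺ is the anode.
E°cell = +1.604 − (+0.157) = +1.447 V, with n = 2 electrons transferred.
Balancing gives 2 Ce^4+(aq) + Sn^2+(aq) → 2 Ce^3+(aq) + Sn^4+(aq); hence Q = ([Ce^3+(aq)]^2·[Sn^4+(aq)]) / ([Ce^4+(aq)]^2·[Sn^2+(aq)]) = 4.99×10^3 (log Q = 3.698).
E = E° − (0.0592/n)·log Q = +1.447 − (0.0592/2)(3.698) = +1.338 V.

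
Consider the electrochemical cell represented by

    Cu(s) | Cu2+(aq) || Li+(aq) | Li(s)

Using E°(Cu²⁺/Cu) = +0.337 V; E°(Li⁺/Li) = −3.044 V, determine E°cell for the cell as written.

By convention the left-hand electrode in cell notation is the anode (oxidation) and the right-hand electrode is the cathode (reduction).
E°cell = E°(right) − E°(left) = −3.044 − (+0.337) = −3.381 V.
The negative sign shows that, as written, the cell would require an external voltage to drive the reaction.

−3.381 V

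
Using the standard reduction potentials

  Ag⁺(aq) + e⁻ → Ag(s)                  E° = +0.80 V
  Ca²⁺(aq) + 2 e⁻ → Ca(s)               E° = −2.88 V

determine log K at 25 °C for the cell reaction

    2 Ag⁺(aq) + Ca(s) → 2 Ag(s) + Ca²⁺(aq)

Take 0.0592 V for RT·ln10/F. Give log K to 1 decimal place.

The Ag⁺/Ag couple is reduced (cathode); E°cell = +0.80 − (−2.88) = +3.68 V with n = 2.
At equilibrium E = 0, so log K = nE°cell / 0.0592 = (2)(+3.68) / 0.0592 = 124.3.

log K = 124.3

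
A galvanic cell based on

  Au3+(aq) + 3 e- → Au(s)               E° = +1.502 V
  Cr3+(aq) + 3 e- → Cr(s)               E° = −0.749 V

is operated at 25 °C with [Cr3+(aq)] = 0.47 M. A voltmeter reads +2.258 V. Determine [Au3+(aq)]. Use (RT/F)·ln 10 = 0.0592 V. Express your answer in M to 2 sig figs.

The Au³⁺/Au couple has the larger reduction potential, so it is the cathode: E°cell = +1.502 − (−0.749) = +2.251 V and n = 3.
Since E = E° − (0.0592/n)·log Q, log Q = n(E° − E)/0.0592 = −0.355.
Balancing electrons gives Au3+(aq) + Cr(s) → Au(s) + Cr3+(aq); thus Q = [Cr3+(aq)] / [Au3+(aq)].
Isolating [Au3+(aq)] in Q = 10^{−0.355} yields log [Au3+(aq)] = 0.027, i.e. 1.1 M.

1.1 M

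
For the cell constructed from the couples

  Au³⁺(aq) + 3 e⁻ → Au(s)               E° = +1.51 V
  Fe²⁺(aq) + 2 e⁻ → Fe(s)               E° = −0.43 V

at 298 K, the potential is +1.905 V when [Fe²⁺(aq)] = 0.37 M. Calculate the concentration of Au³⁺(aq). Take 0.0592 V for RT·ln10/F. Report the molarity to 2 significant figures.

0.0038 M

With Au³⁺/Au at the cathode and Fe²⁺/Fe at the anode, E°cell = +1.51 − (−0.43) = +1.94 V (n = 6).
Since E = E° − (0.0592/n)·log Q, log Q = n(E° − E)/0.0592 = 3.547.
The balanced reaction is 2 Au³⁺(aq) + 3 Fe(s) → 2 Au(s) + 3 Fe²⁺(aq), so Q = [Fe²⁺(aq)]^3 / [Au³⁺(aq)]^2.
Isolating [Au³⁺(aq)] in Q = 10^{3.547} yields log [Au³⁺(aq)] = −2.421, i.e. 0.0038 M.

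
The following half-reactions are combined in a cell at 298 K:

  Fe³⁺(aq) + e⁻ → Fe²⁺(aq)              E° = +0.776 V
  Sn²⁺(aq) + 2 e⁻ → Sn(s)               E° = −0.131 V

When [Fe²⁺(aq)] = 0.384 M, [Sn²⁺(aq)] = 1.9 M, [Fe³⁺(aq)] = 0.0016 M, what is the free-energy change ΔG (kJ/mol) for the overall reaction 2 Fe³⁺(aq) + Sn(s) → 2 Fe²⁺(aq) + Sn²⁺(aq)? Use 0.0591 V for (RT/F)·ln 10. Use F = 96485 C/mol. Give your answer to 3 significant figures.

−146 kJ/mol

The standard cell potential is +0.776 − (−0.131) = +0.907 V, with n = 2 electrons in the balanced equation.
Q = ([Fe²⁺(aq)]^2·[Sn²⁺(aq)]) / [Fe³⁺(aq)]^2 = 1.09×10^5, so log Q = 5.039 and E = +0.907 − (0.0591/2)(5.039) = +0.7581 V.
ΔG = −nFE = −(2)(96485)(+0.7581) J/mol = −146 kJ/mol.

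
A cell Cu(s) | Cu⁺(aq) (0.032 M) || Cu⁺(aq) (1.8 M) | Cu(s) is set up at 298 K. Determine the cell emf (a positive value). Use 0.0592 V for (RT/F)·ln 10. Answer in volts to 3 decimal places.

0.104 V

For a concentration cell E°cell = 0, since both electrodes use the same couple.
The compartment with the higher Cu⁺(aq) concentration (1.8 M) acts as the cathode; ions are reduced there and produced at the dilute (0.032 M) anode.
With n = 1, Ecell = −(0.0592/1)·log([dilute]/[conc]) = −(0.0592/1)·log(0.032/1.8) = +0.104 V.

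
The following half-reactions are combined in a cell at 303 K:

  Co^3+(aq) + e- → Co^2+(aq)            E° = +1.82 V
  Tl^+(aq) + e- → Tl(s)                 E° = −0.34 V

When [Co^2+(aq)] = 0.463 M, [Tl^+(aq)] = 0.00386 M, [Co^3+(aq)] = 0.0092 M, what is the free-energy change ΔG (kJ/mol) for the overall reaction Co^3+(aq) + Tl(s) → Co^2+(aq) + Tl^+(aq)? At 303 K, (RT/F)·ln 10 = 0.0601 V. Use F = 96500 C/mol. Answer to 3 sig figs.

E°cell = +1.82 − (−0.34) = +2.16 V; the balanced reaction transfers n = 1 electron.
Q = ([Co^2+(aq)]·[Tl^+(aq)]) / [Co^3+(aq)] = 0.194, so log Q = −0.712 and E = +2.16 − (0.0601/1)(−0.712) = +2.2028 V.
ΔG = −nFE = −(1)(96500)(+2.2028) J/mol = −213 kJ/mol.

−213 kJ/mol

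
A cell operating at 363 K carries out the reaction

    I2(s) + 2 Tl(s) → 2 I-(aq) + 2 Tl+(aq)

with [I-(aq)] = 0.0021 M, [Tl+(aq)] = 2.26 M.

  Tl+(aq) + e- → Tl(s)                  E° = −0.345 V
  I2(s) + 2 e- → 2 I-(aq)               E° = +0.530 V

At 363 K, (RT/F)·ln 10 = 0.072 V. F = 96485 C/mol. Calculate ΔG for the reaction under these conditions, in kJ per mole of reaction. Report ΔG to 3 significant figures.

−201 kJ/mol

The standard cell potential is +0.530 − (−0.345) = +0.875 V, with n = 2 electrons in the balanced equation.
Here Q = [I-(aq)]^2·[Tl+(aq)]^2 = 2.25×10^−5 (log Q = −4.647), giving E = +0.875 − (0.072/2)·(−4.647) = +1.0423 V.
ΔG = −nFE = −(2)(96485)(+1.0423) J/mol = −201 kJ/mol.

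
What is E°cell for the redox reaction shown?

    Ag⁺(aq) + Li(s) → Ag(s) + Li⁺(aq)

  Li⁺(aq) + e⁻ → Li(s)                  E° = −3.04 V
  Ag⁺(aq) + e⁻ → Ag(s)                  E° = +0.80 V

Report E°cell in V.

Ag⁺(aq) gains electrons, so the Ag⁺/Ag couple is the cathode; the Li⁺/Li couple is the anode.
E°cell = E°(cathode) − E°(anode) = +0.80 − (−3.04) = +3.84 V.

+3.84 V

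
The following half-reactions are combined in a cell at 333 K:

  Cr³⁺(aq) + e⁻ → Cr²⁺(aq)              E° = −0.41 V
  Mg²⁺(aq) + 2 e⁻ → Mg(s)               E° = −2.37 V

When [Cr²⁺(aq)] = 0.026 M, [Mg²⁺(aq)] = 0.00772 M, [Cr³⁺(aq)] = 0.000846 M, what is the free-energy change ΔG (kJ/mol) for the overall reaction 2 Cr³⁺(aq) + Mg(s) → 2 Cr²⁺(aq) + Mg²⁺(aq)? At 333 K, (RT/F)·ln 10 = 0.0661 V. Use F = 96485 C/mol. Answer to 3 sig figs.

With Cr³⁺/Cr²⁺ reduced at the cathode, E°cell = −0.41 − (−2.37) = +1.96 V and n = 2.
The reaction quotient is ([Cr²⁺(aq)]^2·[Mg²⁺(aq)]) / [Cr³⁺(aq)]^2 = 7.29; by Nernst, E = +1.96 − (0.0661/2)(0.863) = +1.9315 V.
Then ΔG = −nFE = −2 × 96485 × +1.9315 J/mol = −373 kJ/mol.

−373 kJ/mol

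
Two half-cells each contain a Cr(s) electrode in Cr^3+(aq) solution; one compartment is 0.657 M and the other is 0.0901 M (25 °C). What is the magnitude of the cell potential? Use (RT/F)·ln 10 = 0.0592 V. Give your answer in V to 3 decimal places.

0.017 V

For a concentration cell E°cell = 0, since both electrodes use the same couple.
The compartment with the higher Cr^3+(aq) concentration (0.657 M) acts as the cathode; ions are reduced there and produced at the dilute (0.0901 M) anode.
With n = 3, Ecell = −(0.0592/3)·log([dilute]/[conc]) = −(0.0592/3)·log(0.0901/0.657) = +0.017 V.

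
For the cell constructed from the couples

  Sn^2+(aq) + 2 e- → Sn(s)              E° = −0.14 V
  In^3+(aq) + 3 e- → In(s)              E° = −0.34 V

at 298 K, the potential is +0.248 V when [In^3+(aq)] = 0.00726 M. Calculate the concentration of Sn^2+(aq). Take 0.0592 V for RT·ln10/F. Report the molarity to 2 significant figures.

1.6 M

The Sn²⁺/Sn couple has the larger reduction potential, so it is the cathode: E°cell = −0.14 − (−0.34) = +0.20 V and n = 6.
Rearranging E = E° − (0.0592/n)·log Q gives log Q = 6(+0.20 − (+0.248))/0.0592 = −4.865.
The balanced reaction is 3 Sn^2+(aq) + 2 In(s) → 3 Sn(s) + 2 In^3+(aq), so Q = [In^3+(aq)]^2 / [Sn^2+(aq)]^3.
Solving for the unknown gives log [Sn^2+(aq)] = 0.196, so [Sn^2+(aq)] ≈ 1.6 M.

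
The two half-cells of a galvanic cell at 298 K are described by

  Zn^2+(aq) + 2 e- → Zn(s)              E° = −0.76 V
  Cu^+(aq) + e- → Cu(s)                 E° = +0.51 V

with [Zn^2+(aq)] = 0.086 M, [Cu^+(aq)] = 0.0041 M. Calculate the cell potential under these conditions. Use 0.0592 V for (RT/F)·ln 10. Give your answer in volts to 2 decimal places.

Since E°(Cu⁺/Cu) > E°(Zn²⁺/Zn), Cu⁺/Cu serves as the cathode.
E°cell = +0.51 − (−0.76) = +1.27 V, with n = 2 electrons transferred.
For the overall reaction 2 Cu^+(aq) + Zn(s) → 2 Cu(s) + Zn^2+(aq), Q = [Zn^2+(aq)] / [Cu^+(aq)]^2 = 5.12×10^3, giving log Q = 3.709.
E = E° − (0.0592/n)·log Q = +1.27 − (0.0592/2)(3.709) = +1.16 V.

+1.16 V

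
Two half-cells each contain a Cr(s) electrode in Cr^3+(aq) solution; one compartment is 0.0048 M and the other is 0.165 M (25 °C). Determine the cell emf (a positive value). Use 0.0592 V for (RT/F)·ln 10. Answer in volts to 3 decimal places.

For a concentration cell E°cell = 0, since both electrodes use the same couple.
The compartment with the higher Cr^3+(aq) concentration (0.165 M) acts as the cathode; ions are reduced there and produced at the dilute (0.0048 M) anode.
With n = 3, Ecell = −(0.0592/3)·log([dilute]/[conc]) = −(0.0592/3)·log(0.0048/0.165) = +0.030 V.

0.030 V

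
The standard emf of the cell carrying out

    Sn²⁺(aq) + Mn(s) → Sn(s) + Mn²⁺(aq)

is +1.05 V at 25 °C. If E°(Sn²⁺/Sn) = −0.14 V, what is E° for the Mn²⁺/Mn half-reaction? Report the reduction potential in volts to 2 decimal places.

−1.19 V

In the reaction as written the Sn²⁺/Sn couple is reduced (cathode) and Mn²⁺/Mn is oxidized (anode), so E°cell = E°(Sn²⁺/Sn) − E°(Mn²⁺/Mn).
E°(Mn²⁺/Mn) = E°(cathode) − E°cell = −0.14 − (+1.05) = −1.19 V.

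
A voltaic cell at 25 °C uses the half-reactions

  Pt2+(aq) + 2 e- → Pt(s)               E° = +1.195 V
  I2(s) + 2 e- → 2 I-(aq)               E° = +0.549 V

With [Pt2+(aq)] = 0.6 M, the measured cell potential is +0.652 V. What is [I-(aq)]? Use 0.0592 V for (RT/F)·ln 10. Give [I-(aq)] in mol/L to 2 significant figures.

Pt²⁺/Pt is the cathode (higher E°); E°cell = +1.195 − (+0.549) = +0.646 V with n = 2.
Rearranging E = E° − (0.0592/n)·log Q gives log Q = 2(+0.646 − (+0.652))/0.0592 = −0.203.
For Pt2+(aq) + 2 I-(aq) → Pt(s) + I2(s), the reaction quotient is Q = 1 / ([Pt2+(aq)]·[I-(aq)]^2).
Isolating [I-(aq)] in Q = 10^{−0.203} yields log [I-(aq)] = 0.212, i.e. 1.6 M.

1.6 M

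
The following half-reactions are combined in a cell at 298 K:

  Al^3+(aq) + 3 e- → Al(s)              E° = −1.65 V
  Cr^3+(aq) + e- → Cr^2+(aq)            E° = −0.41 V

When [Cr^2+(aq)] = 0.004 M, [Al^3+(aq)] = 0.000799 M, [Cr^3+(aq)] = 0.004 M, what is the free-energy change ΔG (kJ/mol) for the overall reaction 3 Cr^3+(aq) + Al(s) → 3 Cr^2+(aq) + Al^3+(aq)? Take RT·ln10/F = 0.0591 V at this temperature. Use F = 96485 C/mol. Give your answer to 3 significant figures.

−377 kJ/mol

With Cr³⁺/Cr²⁺ reduced at the cathode, E°cell = −0.41 − (−1.65) = +1.24 V and n = 3.
Here Q = ([Cr^2+(aq)]^3·[Al^3+(aq)]) / [Cr^3+(aq)]^3 = 0.000799 (log Q = −3.097), giving E = +1.24 − (0.0591/3)·(−3.097) = +1.3010 V.
ΔG = −nFE = −(3)(96485)(+1.3010) J/mol = −377 kJ/mol.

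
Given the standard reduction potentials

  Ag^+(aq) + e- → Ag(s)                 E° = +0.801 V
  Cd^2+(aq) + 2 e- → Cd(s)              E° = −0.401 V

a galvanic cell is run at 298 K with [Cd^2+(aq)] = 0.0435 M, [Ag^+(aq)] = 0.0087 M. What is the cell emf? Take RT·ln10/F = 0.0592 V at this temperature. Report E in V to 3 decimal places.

+1.120 V

Ag⁺/Ag is reduced (cathode, E° = +0.801 V) and Cd²⁺/Cd is oxidized (anode).
E°cell = +0.801 − (−0.401) = +1.202 V, with n = 2 electrons transferred.
The balanced reaction is 2 Ag^+(aq) + Cd(s) → 2 Ag(s) + Cd^2+(aq), so Q = [Cd^2+(aq)] / [Ag^+(aq)]^2 = 575 and log Q = 2.759.
By the Nernst equation, E = +1.202 − (0.0592/2)·(2.759) = +1.120 V.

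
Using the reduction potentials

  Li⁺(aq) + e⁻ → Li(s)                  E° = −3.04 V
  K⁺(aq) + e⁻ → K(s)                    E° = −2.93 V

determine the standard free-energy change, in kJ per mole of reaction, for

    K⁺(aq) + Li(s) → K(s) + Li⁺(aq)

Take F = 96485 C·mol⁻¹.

−10.6 kJ/mol

In the reaction as written K⁺(aq) is reduced, so the K⁺/K couple is the cathode and Li⁺/Li is the anode.
E°cell = −2.93 − (−3.04) = +0.11 V; balancing electrons gives n = 1.
ΔG° = −nFE°cell = −(1)(96485)(+0.11) J/mol = −10.6 kJ/mol.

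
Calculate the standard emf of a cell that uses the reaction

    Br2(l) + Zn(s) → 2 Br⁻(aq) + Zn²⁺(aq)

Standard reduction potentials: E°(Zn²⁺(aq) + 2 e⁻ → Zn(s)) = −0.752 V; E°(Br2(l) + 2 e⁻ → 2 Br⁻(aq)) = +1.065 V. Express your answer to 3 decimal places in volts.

+1.817 V

In the reaction as written, Br2(l) is reduced (cathode) and Zn²⁺(aq) is produced by oxidation at the anode.
E°cell = E°(cathode) − E°(anode) = +1.065 − (−0.752) = +1.817 V.
The positive value indicates the reaction is spontaneous as written.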